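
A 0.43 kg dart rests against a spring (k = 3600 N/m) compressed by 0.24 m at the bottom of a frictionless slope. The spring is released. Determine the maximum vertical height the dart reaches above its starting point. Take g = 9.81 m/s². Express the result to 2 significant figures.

At maximum height the dart is at rest, so ½kx² = mgh
h = kx²/(2mg) = (3600)(0.24)²/(2 × 0.43 × 9.81) = 24.58 m

h = 25 m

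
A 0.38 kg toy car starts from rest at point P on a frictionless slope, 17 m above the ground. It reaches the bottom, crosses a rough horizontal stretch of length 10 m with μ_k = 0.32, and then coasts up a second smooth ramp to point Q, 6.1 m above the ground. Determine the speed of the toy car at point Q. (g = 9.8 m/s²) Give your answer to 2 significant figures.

Energy at P: mgh₁ = (0.38)(9.8)(17) = 63.308 J
Friction loss: W_f = μ_k mg d = 11.92 J
At Q: ½mv² + mgh₂ = mgh₁ − W_f
½mv² = 63.308 − 11.92 − 22.716 = 28.675 J
v = √(2 × 28.675/0.38) = 12.28 m/s

v = 12 m/s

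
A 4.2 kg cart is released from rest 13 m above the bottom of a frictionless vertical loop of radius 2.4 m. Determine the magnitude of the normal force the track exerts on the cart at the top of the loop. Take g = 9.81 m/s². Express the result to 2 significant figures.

N = 240 N

Energy from release to top (height 2r): mgh = ½mv_top² + mg(2r)
v_top² = 2g(h − 2r) = 2(9.81)(13 − 4.800) = 160.88 m²/s²
At the top, both N and weight point toward the centre: N + mg = mv_top²/r
N = m(v_top²/r − g) = 4.2(160.88/2.4 − 9.81) = 240.3 N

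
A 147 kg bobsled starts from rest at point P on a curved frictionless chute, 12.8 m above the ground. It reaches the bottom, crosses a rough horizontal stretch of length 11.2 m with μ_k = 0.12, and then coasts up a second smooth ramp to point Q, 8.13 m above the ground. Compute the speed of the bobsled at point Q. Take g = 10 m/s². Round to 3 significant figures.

v = 8.16 m/s

Energy at P: mgh₁ = (147)(10)(12.8) = 18816 J
Friction loss: W_f = μ_k mg d = 1976 J
At Q: ½mv² + mgh₂ = mgh₁ − W_f
½mv² = 18816 − 1976 − 11951 = 4889.2 J
v = √(2 × 4889.2/147) = 8.156 m/s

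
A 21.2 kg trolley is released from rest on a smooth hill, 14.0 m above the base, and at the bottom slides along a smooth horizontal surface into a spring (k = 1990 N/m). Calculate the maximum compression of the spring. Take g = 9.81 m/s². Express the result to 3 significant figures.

x = 1.71 m

At max compression the trolley is momentarily at rest: mgh = ½kx²
x = √(2mgh/k) = √(2 × 21.2 × 9.81 × 14.0 / 1990) = 1.711 m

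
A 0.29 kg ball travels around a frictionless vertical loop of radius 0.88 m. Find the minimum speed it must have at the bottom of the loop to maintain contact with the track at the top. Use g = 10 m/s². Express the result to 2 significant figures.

At the top: mg = mv_top²/r ⇒ v_top² = gr = 8.800 m²/s²
Energy from bottom to top (height 2r): ½mv_bot² = ½mv_top² + mg(2r)
v_bot² = gr + 4gr = 5gr = 44.00
v_bot = √(5gr) = 6.633 m/s

v = 6.6 m/s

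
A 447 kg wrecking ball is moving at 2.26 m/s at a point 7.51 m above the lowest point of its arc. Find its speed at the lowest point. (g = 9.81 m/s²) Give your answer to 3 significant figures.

By conservation of mechanical energy, ½mv₀² + mgh = ½mv²
The mass cancels from both sides.
v² = v₀² + 2gh = (2.26)² + 2(9.81)(7.51) = 152.45
v = √152.45 = 12.35 m/s

v = 12.3 m/s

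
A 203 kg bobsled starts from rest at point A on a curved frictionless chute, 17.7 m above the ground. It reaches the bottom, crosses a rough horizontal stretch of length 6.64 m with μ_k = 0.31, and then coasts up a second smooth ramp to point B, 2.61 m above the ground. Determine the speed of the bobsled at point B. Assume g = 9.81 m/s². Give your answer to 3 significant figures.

v = 16.0 m/s

Energy at A: mgh₁ = (203)(9.81)(17.7) = 35248 J
Friction loss: W_f = μ_k mg d = 4099 J
At B: ½mv² + mgh₂ = mgh₁ − W_f
½mv² = 35248 − 4099 − 5197.6 = 25952 J
v = √(2 × 25952/203) = 15.99 m/s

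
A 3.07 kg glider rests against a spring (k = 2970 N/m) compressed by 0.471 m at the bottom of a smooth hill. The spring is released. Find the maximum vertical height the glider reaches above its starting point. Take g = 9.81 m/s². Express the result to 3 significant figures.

h = 10.9 m

Energy conservation from release to the highest point: ½kx² = mgh
h = kx²/(2mg) = (2970)(0.471)²/(2 × 3.07 × 9.81) = 10.94 m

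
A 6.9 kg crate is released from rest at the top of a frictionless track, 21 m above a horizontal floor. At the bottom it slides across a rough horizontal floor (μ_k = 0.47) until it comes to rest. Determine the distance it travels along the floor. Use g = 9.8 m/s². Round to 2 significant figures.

d = 45 m

Energy bookkeeping (friction removes W_f = μ_k N d):
At rest all PE has been dissipated by friction: mgh = μ_k m g d
d = h/μ_k = 21/0.47 = 44.68 m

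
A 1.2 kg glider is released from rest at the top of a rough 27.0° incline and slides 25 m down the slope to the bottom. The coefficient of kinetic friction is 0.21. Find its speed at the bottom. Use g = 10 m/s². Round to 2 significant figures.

Energy: mgh = ½mv² + W_f, with h = L sinθ and W_f = μ_k (mg cosθ) L
mgh = mgL sinθ = (1.2)(10)(25)sin27.0° = 136.20 J
W_f = μ_k mg cosθ · L = (0.21)(1.2)(10)cos27.0°·25 = 56.13 J
½mv² = 136.20 − 56.13 = 80.064 J
v = √(2 × 80.064/1.2) = 11.55 m/s

v = 12 m/s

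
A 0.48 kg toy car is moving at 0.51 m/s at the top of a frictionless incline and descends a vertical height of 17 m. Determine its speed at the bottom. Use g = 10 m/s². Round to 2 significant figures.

v = 18 m/s

Mechanical energy is conserved (no friction): ½mv₀² + mgh = ½mv²
v² = v₀² + 2gh = (0.51)² + 2(10)(17) = 340.26
v = √340.26 = 18.45 m/s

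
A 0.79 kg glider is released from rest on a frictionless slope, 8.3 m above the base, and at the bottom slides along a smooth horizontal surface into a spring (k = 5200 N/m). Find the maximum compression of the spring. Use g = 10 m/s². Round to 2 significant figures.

Gravitational PE at the top equals spring PE at max compression: mgh = ½kx²
x = √(2mgh/k) = √(2 × 0.79 × 10 × 8.3 / 5200) = 0.1588 m

x = 0.16 m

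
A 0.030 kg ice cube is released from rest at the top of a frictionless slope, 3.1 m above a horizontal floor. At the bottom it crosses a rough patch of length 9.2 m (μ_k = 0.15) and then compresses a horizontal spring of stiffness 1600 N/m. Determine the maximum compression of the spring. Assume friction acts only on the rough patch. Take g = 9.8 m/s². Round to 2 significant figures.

Initial energy: E₁ = mgh = (0.030)(9.8)(3.1) = 0.91140 J
Friction removes W_f = μ_k mg d = (0.15)(0.030)(9.8)(9.2) = 0.4057 J
Energy reaching the spring: E = 0.91140 − 0.4057 = 0.50568 J
At max compression ½kx² = E ⇒ x = √(2E/k) = √(2 × 0.50568/1600) = 0.02514 m

x = 0.025 m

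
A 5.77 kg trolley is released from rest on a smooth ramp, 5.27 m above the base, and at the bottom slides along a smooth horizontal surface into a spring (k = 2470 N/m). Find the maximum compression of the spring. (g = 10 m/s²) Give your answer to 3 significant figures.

At max compression the trolley is momentarily at rest: mgh = ½kx²
x = √(2mgh/k) = √(2 × 5.77 × 10 × 5.27 / 2470) = 0.4962 m

x = 0.496 m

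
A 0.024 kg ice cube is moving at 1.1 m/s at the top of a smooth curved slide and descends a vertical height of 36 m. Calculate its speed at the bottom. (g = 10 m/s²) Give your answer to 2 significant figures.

v = 27 m/s

Equating total energy at the two states: ½mv₀² + mgh = ½mv²
v² = v₀² + 2gh = (1.1)² + 2(10)(36) = 721.21
v = √721.21 = 26.86 m/s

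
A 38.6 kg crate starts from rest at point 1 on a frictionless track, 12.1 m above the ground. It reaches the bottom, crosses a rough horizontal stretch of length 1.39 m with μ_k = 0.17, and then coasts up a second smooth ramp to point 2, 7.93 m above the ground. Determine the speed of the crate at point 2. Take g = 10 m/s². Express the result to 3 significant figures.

Energy at 1: mgh₁ = (38.6)(10)(12.1) = 4670.6 J
Friction loss: W_f = μ_k mg d = 91.21 J
At 2: ½mv² + mgh₂ = mgh₁ − W_f
½mv² = 4670.6 − 91.21 − 3061.0 = 1518.4 J
v = √(2 × 1518.4/38.6) = 8.870 m/s

v = 8.87 m/s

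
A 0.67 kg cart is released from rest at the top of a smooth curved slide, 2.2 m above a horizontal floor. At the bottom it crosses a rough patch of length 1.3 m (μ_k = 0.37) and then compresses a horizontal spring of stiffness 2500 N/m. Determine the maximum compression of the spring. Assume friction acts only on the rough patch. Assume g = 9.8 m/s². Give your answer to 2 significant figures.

Initial energy: E₁ = mgh = (0.67)(9.8)(2.2) = 14.445 J
Friction removes W_f = μ_k mg d = (0.37)(0.67)(9.8)(1.3) = 3.158 J
Energy reaching the spring: E = 14.445 − 3.158 = 11.287 J
At max compression ½kx² = E ⇒ x = √(2E/k) = √(2 × 11.287/2500) = 0.09502 m

x = 0.095 m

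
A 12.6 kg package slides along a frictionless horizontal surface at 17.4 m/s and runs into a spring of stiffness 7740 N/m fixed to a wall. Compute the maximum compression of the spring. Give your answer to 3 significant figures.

x = 0.702 m

Conservation of energy between contact and max compression: ½mv² = ½kx²
x = v√(m/k) = 17.4 × √(12.6/7740) = 0.7020 m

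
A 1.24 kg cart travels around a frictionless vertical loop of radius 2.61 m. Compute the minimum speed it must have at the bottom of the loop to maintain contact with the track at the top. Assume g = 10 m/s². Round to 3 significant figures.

At the top: mg = mv_top²/r ⇒ v_top² = gr = 26.10 m²/s²
Energy from bottom to top (height 2r): ½mv_bot² = ½mv_top² + mg(2r)
v_bot² = gr + 4gr = 5gr = 130.5
v_bot = √(5gr) = 11.42 m/s

v = 11.4 m/s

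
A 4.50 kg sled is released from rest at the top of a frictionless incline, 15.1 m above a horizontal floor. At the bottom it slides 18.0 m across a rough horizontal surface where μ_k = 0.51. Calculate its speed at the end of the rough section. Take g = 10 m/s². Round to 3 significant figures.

v = 10.9 m/s

Energy at the top = energy at the end + work done against friction:
mgh = ½mv² + μ_k m g d
W_f = μ_k mg d = (0.51)(4.50)(10)(18.0) = 413.1 J
½mv² = mgh − W_f = 679.50 − 413.1 = 266.40 J
v = √(2 × 266.40/4.50) = 10.88 m/s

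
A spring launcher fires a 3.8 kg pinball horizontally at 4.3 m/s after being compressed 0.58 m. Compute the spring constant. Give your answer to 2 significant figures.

k = 210 N/m

Energy stored in the spring equals the launch KE: ½kx² = ½mv²
k = mv²/x² = (3.8)(4.3)²/(0.58)² = 208.9 N/m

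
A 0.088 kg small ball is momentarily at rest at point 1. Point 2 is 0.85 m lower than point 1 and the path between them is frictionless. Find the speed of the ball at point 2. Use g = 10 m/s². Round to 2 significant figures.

Equating total energy at the two states: mgh = ½mv²
v = √(2gh) = √(2 × 10 × 0.85) = √17.000 = 4.123 m/s

v = 4.1 m/s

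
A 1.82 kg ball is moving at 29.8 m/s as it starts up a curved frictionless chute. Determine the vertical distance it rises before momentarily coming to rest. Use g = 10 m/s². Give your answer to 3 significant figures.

By energy conservation, ½mv² = mgh
h = v²/(2g) = 29.8²/(2 × 10) = 44.40 m

h = 44.4 m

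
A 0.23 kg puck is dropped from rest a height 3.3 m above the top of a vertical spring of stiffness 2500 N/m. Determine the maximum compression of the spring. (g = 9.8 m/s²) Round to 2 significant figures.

x = 0.078 m

Measuring PE from the top of the relaxed spring, at max compression the puck has dropped H + x with zero KE, so:
mg(H + x) = ½kx²
½(2500)x² − (0.23)(9.8)x − (0.23)(9.8)(3.3) = 0
1250x² − 2.254x − 7.438 = 0
x = [2.254 + √(5.081 + 37191)]/(2 × 1250) = 0.07805 m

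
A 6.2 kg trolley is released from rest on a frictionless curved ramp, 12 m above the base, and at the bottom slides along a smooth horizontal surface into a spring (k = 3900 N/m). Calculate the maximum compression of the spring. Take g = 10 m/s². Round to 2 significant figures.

At max compression the trolley is momentarily at rest: mgh = ½kx²
x = √(2mgh/k) = √(2 × 6.2 × 10 × 12 / 3900) = 0.6177 m

x = 0.62 m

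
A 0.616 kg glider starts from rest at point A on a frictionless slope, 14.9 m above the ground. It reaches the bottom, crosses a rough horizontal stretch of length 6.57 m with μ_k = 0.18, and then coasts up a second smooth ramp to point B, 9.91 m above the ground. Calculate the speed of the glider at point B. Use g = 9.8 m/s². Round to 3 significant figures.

v = 8.64 m/s

Energy at A: mgh₁ = (0.616)(9.8)(14.9) = 89.948 J
Friction loss: W_f = μ_k mg d = 7.139 J
At B: ½mv² + mgh₂ = mgh₁ − W_f
½mv² = 89.948 − 7.139 − 59.825 = 22.985 J
v = √(2 × 22.985/0.616) = 8.639 m/s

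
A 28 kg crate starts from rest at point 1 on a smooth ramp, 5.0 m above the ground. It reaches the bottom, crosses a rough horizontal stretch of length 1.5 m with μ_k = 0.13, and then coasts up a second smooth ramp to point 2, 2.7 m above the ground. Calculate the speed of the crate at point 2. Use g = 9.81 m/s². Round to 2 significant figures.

Energy at 1: mgh₁ = (28)(9.81)(5.0) = 1373.4 J
Friction loss: W_f = μ_k mg d = 53.56 J
At 2: ½mv² + mgh₂ = mgh₁ − W_f
½mv² = 1373.4 − 53.56 − 741.64 = 578.20 J
v = √(2 × 578.20/28) = 6.427 m/s

v = 6.4 m/s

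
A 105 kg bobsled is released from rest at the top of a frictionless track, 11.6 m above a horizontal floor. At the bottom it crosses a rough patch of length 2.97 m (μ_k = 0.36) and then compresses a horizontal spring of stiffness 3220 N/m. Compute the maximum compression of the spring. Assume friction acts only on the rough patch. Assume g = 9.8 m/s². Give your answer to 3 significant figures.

Initial energy: E₁ = mgh = (105)(9.8)(11.6) = 11936 J
Friction removes W_f = μ_k mg d = (0.36)(105)(9.8)(2.97) = 1100 J
Energy reaching the spring: E = 11936 − 1100 = 10836 J
At max compression ½kx² = E ⇒ x = √(2E/k) = √(2 × 10836/3220) = 2.594 m

x = 2.59 m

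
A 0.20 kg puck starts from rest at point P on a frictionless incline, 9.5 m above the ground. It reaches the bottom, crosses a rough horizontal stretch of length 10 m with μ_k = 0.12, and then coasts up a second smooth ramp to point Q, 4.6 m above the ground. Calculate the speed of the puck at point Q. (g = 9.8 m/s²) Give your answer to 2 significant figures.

Energy at P: mgh₁ = (0.20)(9.8)(9.5) = 18.620 J
Friction loss: W_f = μ_k mg d = 2.352 J
At Q: ½mv² + mgh₂ = mgh₁ − W_f
½mv² = 18.620 − 2.352 − 9.0160 = 7.2520 J
v = √(2 × 7.2520/0.20) = 8.516 m/s

v = 8.5 m/s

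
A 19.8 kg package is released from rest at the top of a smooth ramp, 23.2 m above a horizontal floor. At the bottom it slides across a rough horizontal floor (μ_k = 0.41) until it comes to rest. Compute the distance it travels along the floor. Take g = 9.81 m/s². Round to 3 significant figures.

d = 56.6 m

Energy bookkeeping (friction removes W_f = μ_k N d):
At rest all PE has been dissipated by friction: mgh = μ_k m g d
d = h/μ_k = 23.2/0.41 = 56.59 m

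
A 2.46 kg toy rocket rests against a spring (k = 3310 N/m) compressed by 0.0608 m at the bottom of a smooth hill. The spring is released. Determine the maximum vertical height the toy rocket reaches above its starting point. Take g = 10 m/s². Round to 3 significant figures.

At maximum height the toy rocket is at rest, so ½kx² = mgh
h = kx²/(2mg) = (3310)(0.0608)²/(2 × 2.46 × 10) = 0.2487 m

h = 0.249 m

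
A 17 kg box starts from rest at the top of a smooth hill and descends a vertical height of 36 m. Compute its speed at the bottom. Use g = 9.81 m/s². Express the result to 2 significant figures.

v = 27 m/s

Energy conservation between the two points: mgh = ½mv²
v = √(2gh) = √(2 × 9.81 × 36) = √706.32 = 26.58 m/s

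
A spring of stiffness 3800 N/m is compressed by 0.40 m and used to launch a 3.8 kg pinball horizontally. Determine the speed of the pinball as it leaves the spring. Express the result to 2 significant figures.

v = 13 m/s

Spring PE converts entirely to kinetic energy: ½kx² = ½mv²
v = x√(k/m) = 0.40 × √(3800/3.8) = 12.65 m/s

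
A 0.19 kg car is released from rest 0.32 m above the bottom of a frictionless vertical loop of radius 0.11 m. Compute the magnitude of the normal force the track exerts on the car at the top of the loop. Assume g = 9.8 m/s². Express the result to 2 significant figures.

Energy from release to top (height 2r): mgh = ½mv_top² + mg(2r)
v_top² = 2g(h − 2r) = 2(9.8)(0.32 − 0.2200) = 1.9600 m²/s²
At the top, both N and weight point toward the centre: N + mg = mv_top²/r
N = m(v_top²/r − g) = 0.19(1.9600/0.11 − 9.8) = 1.523 N

N = 1.5 N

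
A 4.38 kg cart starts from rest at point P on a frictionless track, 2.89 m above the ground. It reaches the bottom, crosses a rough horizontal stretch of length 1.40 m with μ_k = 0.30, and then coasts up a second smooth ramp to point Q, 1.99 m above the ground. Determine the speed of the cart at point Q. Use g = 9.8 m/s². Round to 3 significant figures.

v = 3.07 m/s

Energy at P: mgh₁ = (4.38)(9.8)(2.89) = 124.05 J
Friction loss: W_f = μ_k mg d = 18.03 J
At Q: ½mv² + mgh₂ = mgh₁ − W_f
½mv² = 124.05 − 18.03 − 85.419 = 20.604 J
v = √(2 × 20.604/4.38) = 3.067 m/s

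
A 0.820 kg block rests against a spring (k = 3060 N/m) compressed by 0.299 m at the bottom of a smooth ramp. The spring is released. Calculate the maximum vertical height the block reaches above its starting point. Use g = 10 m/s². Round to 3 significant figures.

h = 16.7 m

All spring PE becomes gravitational PE at the highest point: ½kx² = mgh
h = kx²/(2mg) = (3060)(0.299)²/(2 × 0.820 × 10) = 16.68 m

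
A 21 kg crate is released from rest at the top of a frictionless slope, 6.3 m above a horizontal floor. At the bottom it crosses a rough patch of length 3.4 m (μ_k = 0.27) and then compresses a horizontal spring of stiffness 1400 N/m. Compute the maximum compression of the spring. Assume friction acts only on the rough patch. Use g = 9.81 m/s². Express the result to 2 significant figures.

x = 1.3 m

Initial energy: E₁ = mgh = (21)(9.81)(6.3) = 1297.9 J
Friction removes W_f = μ_k mg d = (0.27)(21)(9.81)(3.4) = 189.1 J
Energy reaching the spring: E = 1297.9 − 189.1 = 1108.7 J
At max compression ½kx² = E ⇒ x = √(2E/k) = √(2 × 1108.7/1400) = 1.259 m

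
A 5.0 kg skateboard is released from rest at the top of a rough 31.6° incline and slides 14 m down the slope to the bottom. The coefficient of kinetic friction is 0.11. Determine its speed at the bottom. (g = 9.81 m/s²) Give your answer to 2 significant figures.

v = 11 m/s

Energy: mgh = ½mv² + W_f, with h = L sinθ and W_f = μ_k (mg cosθ) L
mgh = mgL sinθ = (5.0)(9.81)(14)sin31.6° = 359.82 J
W_f = μ_k mg cosθ · L = (0.11)(5.0)(9.81)cos31.6°·14 = 64.34 J
½mv² = 359.82 − 64.34 = 295.48 J
v = √(2 × 295.48/5.0) = 10.87 m/s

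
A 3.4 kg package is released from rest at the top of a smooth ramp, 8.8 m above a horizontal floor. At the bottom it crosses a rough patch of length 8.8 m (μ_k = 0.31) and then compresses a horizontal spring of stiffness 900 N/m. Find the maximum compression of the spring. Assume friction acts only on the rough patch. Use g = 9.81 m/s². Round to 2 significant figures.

Initial energy: E₁ = mgh = (3.4)(9.81)(8.8) = 293.52 J
Friction removes W_f = μ_k mg d = (0.31)(3.4)(9.81)(8.8) = 90.99 J
Energy reaching the spring: E = 293.52 − 90.99 = 202.53 J
At max compression ½kx² = E ⇒ x = √(2E/k) = √(2 × 202.53/900) = 0.6709 m

x = 0.67 m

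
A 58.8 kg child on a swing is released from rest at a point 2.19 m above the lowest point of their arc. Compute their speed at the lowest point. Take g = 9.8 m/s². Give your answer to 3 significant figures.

v = 6.55 m/s

By conservation of mechanical energy, mgh = ½mv²
The mass cancels from both sides.
v = √(2gh) = √(2 × 9.8 × 2.19) = √42.924 = 6.552 m/s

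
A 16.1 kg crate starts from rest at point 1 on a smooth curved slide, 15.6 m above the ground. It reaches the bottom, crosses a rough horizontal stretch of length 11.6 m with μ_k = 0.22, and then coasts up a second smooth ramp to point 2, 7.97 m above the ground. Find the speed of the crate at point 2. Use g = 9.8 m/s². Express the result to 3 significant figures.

v = 9.98 m/s

Energy at 1: mgh₁ = (16.1)(9.8)(15.6) = 2461.4 J
Friction loss: W_f = μ_k mg d = 402.7 J
At 2: ½mv² + mgh₂ = mgh₁ − W_f
½mv² = 2461.4 − 402.7 − 1257.5 = 801.21 J
v = √(2 × 801.21/16.1) = 9.976 m/s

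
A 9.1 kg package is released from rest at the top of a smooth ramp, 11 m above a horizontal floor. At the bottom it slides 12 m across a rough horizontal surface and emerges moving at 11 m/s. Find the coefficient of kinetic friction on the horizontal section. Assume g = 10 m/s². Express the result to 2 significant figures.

μ_k = 0.41

Applying the work–energy principle:
mgh = ½mv² + μ_k m g d
mgh = 1001.0 J; ½mv² = 550.55 J
W_f = 1001.0 − 550.55 = 450.5 J
μ_k = W_f/(mg·d) = 450.5/(91.00 × 12) = 0.4125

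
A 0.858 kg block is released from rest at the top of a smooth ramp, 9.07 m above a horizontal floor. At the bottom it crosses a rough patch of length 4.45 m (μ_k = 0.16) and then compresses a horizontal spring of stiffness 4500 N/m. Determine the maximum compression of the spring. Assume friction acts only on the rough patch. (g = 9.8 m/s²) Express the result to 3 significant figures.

x = 0.177 m

Initial energy: E₁ = mgh = (0.858)(9.8)(9.07) = 76.264 J
Friction removes W_f = μ_k mg d = (0.16)(0.858)(9.8)(4.45) = 5.987 J
Energy reaching the spring: E = 76.264 − 5.987 = 70.277 J
At max compression ½kx² = E ⇒ x = √(2E/k) = √(2 × 70.277/4500) = 0.1767 m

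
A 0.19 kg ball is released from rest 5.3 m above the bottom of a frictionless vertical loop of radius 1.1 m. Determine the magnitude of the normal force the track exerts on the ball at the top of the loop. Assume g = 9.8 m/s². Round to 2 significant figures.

Energy from release to top (height 2r): mgh = ½mv_top² + mg(2r)
v_top² = 2g(h − 2r) = 2(9.8)(5.3 − 2.200) = 60.760 m²/s²
At the top, both N and weight point toward the centre: N + mg = mv_top²/r
N = m(v_top²/r − g) = 0.19(60.760/1.1 − 9.8) = 8.633 N

N = 8.6 N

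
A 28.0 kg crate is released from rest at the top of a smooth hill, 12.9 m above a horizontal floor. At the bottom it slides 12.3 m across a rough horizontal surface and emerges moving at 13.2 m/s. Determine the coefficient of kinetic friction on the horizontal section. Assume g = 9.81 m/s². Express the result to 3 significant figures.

Energy bookkeeping (friction removes W_f = μ_k N d):
mgh = ½mv² + μ_k m g d
mgh = 3543.4 J; ½mv² = 2439.4 J
W_f = 3543.4 − 2439.4 = 1104 J
μ_k = W_f/(mg·d) = 1104/(274.7 × 12.3) = 0.3268

μ_k = 0.327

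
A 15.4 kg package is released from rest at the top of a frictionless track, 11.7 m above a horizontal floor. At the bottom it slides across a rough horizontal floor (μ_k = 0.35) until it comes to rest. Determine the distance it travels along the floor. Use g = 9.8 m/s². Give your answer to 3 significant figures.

d = 33.4 m

Applying the work–energy principle:
At rest all PE has been dissipated by friction: mgh = μ_k m g d
d = h/μ_k = 11.7/0.35 = 33.43 m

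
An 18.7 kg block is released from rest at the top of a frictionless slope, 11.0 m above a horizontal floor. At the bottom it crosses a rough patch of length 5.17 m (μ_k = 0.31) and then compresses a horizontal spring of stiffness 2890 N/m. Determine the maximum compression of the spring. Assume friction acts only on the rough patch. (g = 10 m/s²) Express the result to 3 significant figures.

Initial energy: E₁ = mgh = (18.7)(10)(11.0) = 2057.0 J
Friction removes W_f = μ_k mg d = (0.31)(18.7)(10)(5.17) = 299.7 J
Energy reaching the spring: E = 2057.0 − 299.7 = 1757.3 J
At max compression ½kx² = E ⇒ x = √(2E/k) = √(2 × 1757.3/2890) = 1.103 m

x = 1.10 m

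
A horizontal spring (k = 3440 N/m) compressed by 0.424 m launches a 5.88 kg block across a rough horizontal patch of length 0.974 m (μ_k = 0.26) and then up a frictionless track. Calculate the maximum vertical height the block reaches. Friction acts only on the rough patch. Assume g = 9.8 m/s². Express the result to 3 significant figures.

Spring energy: E₀ = ½kx² = ½(3440)(0.424)² = 309.21 J
Friction: W_f = μ_k mg d = (0.26)(5.88)(9.8)(0.974) = 14.59 J
Energy at base of ramp: E = 309.21 − 14.59 = 294.62 J
At max height all remaining energy is PE: mgh = E ⇒ h = E/(mg) = 294.62/(5.88 × 9.8) = 5.113 m

h = 5.11 m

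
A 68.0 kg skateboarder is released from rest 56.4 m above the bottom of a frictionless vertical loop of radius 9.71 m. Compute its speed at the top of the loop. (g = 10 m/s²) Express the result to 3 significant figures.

Energy conservation: mgh = ½mv_top² + mg(2r)
v_top² = 2g(h − 2r) = 2(10)(56.4 − 19.42) = 739.6
v_top = 27.20 m/s

v = 27.2 m/s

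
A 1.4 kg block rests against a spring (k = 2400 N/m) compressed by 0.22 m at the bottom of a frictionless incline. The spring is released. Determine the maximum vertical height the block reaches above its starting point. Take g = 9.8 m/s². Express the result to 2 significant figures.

Energy conservation from release to the highest point: ½kx² = mgh
h = kx²/(2mg) = (2400)(0.22)²/(2 × 1.4 × 9.8) = 4.233 m

h = 4.2 m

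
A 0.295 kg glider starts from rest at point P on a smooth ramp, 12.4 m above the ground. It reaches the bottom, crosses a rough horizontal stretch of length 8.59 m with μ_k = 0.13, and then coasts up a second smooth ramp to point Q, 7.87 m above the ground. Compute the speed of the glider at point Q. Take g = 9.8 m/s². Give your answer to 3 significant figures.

Energy at P: mgh₁ = (0.295)(9.8)(12.4) = 35.848 J
Friction loss: W_f = μ_k mg d = 3.228 J
At Q: ½mv² + mgh₂ = mgh₁ − W_f
½mv² = 35.848 − 3.228 − 22.752 = 9.8679 J
v = √(2 × 9.8679/0.295) = 8.179 m/s

v = 8.18 m/s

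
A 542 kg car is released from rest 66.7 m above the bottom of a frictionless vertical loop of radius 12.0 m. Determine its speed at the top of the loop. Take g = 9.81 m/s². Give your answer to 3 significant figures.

Energy conservation: mgh = ½mv_top² + mg(2r)
v_top² = 2g(h − 2r) = 2(9.81)(66.7 − 24.00) = 837.8
v_top = 28.94 m/s

v = 28.9 m/s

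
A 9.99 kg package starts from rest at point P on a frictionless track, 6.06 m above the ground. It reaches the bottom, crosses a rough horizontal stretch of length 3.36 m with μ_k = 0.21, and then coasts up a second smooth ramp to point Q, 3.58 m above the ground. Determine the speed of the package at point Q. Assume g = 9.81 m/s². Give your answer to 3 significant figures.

v = 5.90 m/s

Energy at P: mgh₁ = (9.99)(9.81)(6.06) = 593.89 J
Friction loss: W_f = μ_k mg d = 69.15 J
At Q: ½mv² + mgh₂ = mgh₁ − W_f
½mv² = 593.89 − 69.15 − 350.85 = 173.89 J
v = √(2 × 173.89/9.99) = 5.900 m/s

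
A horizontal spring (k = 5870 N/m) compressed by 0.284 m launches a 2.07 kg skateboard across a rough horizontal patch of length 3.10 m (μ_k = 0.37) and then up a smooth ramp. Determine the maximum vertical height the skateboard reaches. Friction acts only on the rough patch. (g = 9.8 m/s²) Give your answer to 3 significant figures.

h = 10.5 m

Spring energy: E₀ = ½kx² = ½(5870)(0.284)² = 236.73 J
Friction: W_f = μ_k mg d = (0.37)(2.07)(9.8)(3.10) = 23.27 J
Energy at base of ramp: E = 236.73 − 23.27 = 213.46 J
At max height all remaining energy is PE: mgh = E ⇒ h = E/(mg) = 213.46/(2.07 × 9.8) = 10.52 m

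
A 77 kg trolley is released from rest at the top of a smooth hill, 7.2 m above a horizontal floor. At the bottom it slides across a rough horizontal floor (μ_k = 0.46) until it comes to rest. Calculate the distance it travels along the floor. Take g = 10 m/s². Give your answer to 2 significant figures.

Applying the work–energy principle:
At rest all PE has been dissipated by friction: mgh = μ_k m g d
d = h/μ_k = 7.2/0.46 = 15.65 m

d = 16 m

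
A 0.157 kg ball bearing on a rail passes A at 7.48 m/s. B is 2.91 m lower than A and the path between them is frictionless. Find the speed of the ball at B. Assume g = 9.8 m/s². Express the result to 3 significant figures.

By conservation of mechanical energy, ½mv₀² + mgh = ½mv²
v² = v₀² + 2gh = (7.48)² + 2(9.8)(2.91) = 112.99
v = √112.99 = 10.63 m/s

v = 10.6 m/s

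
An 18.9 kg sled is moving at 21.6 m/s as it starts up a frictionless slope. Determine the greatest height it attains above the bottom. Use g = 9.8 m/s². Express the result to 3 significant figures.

h = 23.8 m

By energy conservation, ½mv² = mgh
h = v²/(2g) = 21.6²/(2 × 9.8) = 23.80 m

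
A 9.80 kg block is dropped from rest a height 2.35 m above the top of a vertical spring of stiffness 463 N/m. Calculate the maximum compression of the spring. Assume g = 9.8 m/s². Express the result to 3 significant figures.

x = 1.22 m

Measuring PE from the top of the relaxed spring, at max compression the block has dropped H + x with zero KE, so:
mg(H + x) = ½kx²
½(463)x² − (9.80)(9.8)x − (9.80)(9.8)(2.35) = 0
231.5x² − 96.04x − 225.7 = 0
x = [96.04 + √(9224 + 208993)]/(2 × 231.5) = 1.216 m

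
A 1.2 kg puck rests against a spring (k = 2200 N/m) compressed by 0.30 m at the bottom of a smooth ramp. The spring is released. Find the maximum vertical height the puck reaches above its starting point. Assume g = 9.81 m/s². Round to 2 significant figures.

All spring PE becomes gravitational PE at the highest point: ½kx² = mgh
h = kx²/(2mg) = (2200)(0.30)²/(2 × 1.2 × 9.81) = 8.410 m

h = 8.4 m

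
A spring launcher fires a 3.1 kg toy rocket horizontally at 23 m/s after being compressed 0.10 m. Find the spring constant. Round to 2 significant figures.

½kx² = ½mv²
k = mv²/x² = (3.1)(23)²/(0.10)² = 163990 N/m

k = 160000 N/m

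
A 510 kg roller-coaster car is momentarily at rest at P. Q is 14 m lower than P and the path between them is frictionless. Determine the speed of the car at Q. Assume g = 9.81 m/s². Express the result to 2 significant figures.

v = 17 m/s

Equating total energy at the two states: mgh = ½mv²
v = √(2gh) = √(2 × 9.81 × 14) = √274.68 = 16.57 m/s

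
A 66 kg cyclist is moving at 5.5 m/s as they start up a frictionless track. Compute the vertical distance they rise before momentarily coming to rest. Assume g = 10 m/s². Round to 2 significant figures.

h = 1.5 m

Setting KE at the bottom equal to PE gained: ½mv² = mgh
h = v²/(2g) = 5.5²/(2 × 10) = 1.512 m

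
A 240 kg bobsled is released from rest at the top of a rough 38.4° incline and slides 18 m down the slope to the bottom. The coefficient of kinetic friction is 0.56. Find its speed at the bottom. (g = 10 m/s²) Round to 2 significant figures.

Taking the bottom as reference, mgh = ½mv² + μ_k N L with h = L sinθ, N = mg cosθ:
mgh = mgL sinθ = (240)(10)(18)sin38.4° = 26834 J
W_f = μ_k mg cosθ · L = (0.56)(240)(10)cos38.4°·18 = 18959 J
½mv² = 26834 − 18959 = 7874.5 J
v = √(2 × 7874.5/240) = 8.101 m/s

v = 8.1 m/s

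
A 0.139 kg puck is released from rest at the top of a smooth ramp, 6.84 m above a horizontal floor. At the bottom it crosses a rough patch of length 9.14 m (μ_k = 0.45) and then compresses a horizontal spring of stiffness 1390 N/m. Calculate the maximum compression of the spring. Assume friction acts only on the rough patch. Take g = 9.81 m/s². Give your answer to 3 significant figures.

Initial energy: E₁ = mgh = (0.139)(9.81)(6.84) = 9.3270 J
Friction removes W_f = μ_k mg d = (0.45)(0.139)(9.81)(9.14) = 5.608 J
Energy reaching the spring: E = 9.3270 − 5.608 = 3.7185 J
At max compression ½kx² = E ⇒ x = √(2E/k) = √(2 × 3.7185/1390) = 0.07315 m

x = 0.0731 m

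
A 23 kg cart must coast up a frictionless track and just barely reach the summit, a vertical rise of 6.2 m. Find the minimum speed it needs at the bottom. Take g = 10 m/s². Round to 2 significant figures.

At the top it is momentarily at rest, so all KE converts to PE: ½mv² = mgh
v = √(2gh) = √(2 × 10 × 6.2) = 11.14 m/s

v = 11 m/s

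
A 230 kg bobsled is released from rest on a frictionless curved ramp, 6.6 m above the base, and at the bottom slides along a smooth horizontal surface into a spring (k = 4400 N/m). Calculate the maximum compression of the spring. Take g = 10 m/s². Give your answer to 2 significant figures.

Energy conservation (no friction) from release to max compression: mgh = ½kx²
x = √(2mgh/k) = √(2 × 230 × 10 × 6.6 / 4400) = 2.627 m

x = 2.6 m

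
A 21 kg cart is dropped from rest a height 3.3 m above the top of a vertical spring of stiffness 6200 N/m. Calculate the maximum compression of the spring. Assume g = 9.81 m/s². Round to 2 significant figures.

x = 0.50 m

Let x be the compression. The total drop is H + x, and the cart is instantaneously at rest at max compression, so energy conservation gives:
mg(H + x) = ½kx²
½(6200)x² − (21)(9.81)x − (21)(9.81)(3.3) = 0
3100x² − 206.0x − 679.8 = 0
x = [206.0 + √(42440 + 8.4299e+06)]/(2 × 3100) = 0.5027 m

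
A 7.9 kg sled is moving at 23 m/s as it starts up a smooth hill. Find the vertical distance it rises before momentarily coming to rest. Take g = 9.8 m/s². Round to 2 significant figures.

Setting KE at the bottom equal to PE gained: ½mv² = mgh
h = v²/(2g) = 23²/(2 × 9.8) = 26.99 m

h = 27 m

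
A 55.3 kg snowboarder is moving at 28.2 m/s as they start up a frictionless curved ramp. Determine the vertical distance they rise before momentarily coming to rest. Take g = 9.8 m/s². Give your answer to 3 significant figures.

h = 40.6 m

Setting KE at the bottom equal to PE gained: ½mv² = mgh
h = v²/(2g) = 28.2²/(2 × 9.8) = 40.57 m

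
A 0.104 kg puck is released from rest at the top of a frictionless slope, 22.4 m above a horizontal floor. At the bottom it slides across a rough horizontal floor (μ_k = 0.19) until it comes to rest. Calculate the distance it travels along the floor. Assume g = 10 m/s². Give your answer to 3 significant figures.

d = 118 m

Energy at the top = energy at the end + work done against friction:
At rest all PE has been dissipated by friction: mgh = μ_k m g d
d = h/μ_k = 22.4/0.19 = 117.9 m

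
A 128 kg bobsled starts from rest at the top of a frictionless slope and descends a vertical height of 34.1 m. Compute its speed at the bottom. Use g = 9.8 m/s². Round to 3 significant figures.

Mechanical energy is conserved (no friction): mgh = ½mv²
v = √(2gh) = √(2 × 9.8 × 34.1) = √668.36 = 25.85 m/s

v = 25.9 m/s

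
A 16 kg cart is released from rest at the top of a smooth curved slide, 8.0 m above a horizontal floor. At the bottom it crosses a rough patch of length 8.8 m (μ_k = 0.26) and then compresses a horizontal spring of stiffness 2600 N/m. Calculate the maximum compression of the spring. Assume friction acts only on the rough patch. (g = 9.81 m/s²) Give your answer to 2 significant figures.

x = 0.83 m

Initial energy: E₁ = mgh = (16)(9.81)(8.0) = 1255.7 J
Friction removes W_f = μ_k mg d = (0.26)(16)(9.81)(8.8) = 359.1 J
Energy reaching the spring: E = 1255.7 − 359.1 = 896.56 J
At max compression ½kx² = E ⇒ x = √(2E/k) = √(2 × 896.56/2600) = 0.8305 m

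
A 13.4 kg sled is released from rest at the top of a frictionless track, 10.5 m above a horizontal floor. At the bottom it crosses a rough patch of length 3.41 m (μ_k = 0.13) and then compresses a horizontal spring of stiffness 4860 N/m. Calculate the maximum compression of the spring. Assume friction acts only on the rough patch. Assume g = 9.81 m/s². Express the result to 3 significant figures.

Initial energy: E₁ = mgh = (13.4)(9.81)(10.5) = 1380.3 J
Friction removes W_f = μ_k mg d = (0.13)(13.4)(9.81)(3.41) = 58.27 J
Energy reaching the spring: E = 1380.3 − 58.27 = 1322.0 J
At max compression ½kx² = E ⇒ x = √(2E/k) = √(2 × 1322.0/4860) = 0.7376 m

x = 0.738 m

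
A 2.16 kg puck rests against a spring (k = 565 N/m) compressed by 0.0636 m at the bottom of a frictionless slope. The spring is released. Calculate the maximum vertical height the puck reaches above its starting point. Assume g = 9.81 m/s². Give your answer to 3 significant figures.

All spring PE becomes gravitational PE at the highest point: ½kx² = mgh
h = kx²/(2mg) = (565)(0.0636)²/(2 × 2.16 × 9.81) = 0.05393 m

h = 0.0539 m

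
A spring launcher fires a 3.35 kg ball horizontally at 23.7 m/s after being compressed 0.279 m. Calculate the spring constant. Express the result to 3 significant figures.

k = 24200 N/m

Energy stored in the spring equals the launch KE: ½kx² = ½mv²
k = mv²/x² = (3.35)(23.7)²/(0.279)² = 24173 N/m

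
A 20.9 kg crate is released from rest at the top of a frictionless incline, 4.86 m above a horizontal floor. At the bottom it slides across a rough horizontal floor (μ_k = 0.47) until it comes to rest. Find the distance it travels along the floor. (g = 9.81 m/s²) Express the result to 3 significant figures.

d = 10.3 m

Applying the work–energy principle:
At rest all PE has been dissipated by friction: mgh = μ_k m g d
d = h/μ_k = 4.86/0.47 = 10.34 m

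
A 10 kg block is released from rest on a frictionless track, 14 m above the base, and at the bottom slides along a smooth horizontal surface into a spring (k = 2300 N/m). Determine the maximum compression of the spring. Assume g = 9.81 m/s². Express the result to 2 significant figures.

Energy conservation (no friction) from release to max compression: mgh = ½kx²
x = √(2mgh/k) = √(2 × 10 × 9.81 × 14 / 2300) = 1.093 m

x = 1.1 m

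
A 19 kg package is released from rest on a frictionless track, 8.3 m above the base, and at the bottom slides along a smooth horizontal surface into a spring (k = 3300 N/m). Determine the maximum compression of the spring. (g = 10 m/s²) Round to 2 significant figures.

x = 0.98 m

Gravitational PE at the top equals spring PE at max compression: mgh = ½kx²
x = √(2mgh/k) = √(2 × 19 × 10 × 8.3 / 3300) = 0.9776 m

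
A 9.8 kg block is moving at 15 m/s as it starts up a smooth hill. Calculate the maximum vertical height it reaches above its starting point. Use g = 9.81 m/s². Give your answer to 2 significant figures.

By energy conservation, ½mv² = mgh
h = v²/(2g) = 15²/(2 × 9.81) = 11.47 m

h = 11 m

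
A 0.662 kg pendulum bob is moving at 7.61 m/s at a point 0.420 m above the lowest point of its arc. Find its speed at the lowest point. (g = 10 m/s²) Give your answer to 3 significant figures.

Equating total energy at the two states: ½mv₀² + mgh = ½mv²
v² = v₀² + 2gh = (7.61)² + 2(10)(0.420) = 66.312
v = √66.312 = 8.143 m/s

v = 8.14 m/s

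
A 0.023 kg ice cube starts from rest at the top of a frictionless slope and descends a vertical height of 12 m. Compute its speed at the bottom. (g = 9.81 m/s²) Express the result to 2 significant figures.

Equating total energy at the two states: mgh = ½mv²
v = √(2gh) = √(2 × 9.81 × 12) = √235.44 = 15.34 m/s

v = 15 m/s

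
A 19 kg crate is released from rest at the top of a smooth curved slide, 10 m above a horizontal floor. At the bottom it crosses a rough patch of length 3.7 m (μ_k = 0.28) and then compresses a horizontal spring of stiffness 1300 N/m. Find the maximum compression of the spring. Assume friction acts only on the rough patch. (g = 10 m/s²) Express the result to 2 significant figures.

x = 1.6 m

Initial energy: E₁ = mgh = (19)(10)(10) = 1900.0 J
Friction removes W_f = μ_k mg d = (0.28)(19)(10)(3.7) = 196.8 J
Energy reaching the spring: E = 1900.0 − 196.8 = 1703.2 J
At max compression ½kx² = E ⇒ x = √(2E/k) = √(2 × 1703.2/1300) = 1.619 m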